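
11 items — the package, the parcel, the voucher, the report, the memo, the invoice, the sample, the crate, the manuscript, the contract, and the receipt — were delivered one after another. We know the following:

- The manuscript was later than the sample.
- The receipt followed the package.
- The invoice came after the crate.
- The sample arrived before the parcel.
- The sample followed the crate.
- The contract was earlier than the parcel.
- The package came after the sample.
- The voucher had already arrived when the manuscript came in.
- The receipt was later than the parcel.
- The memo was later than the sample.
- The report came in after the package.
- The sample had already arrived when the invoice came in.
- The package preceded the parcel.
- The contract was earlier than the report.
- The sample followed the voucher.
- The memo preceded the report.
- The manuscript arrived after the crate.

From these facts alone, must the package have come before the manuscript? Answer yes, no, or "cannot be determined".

cannot be determined

No chain of stated constraints runs from the package to the manuscript, and none runs from the manuscript to the package either.
So the relative order of the package and the manuscript is not fixed by the given facts.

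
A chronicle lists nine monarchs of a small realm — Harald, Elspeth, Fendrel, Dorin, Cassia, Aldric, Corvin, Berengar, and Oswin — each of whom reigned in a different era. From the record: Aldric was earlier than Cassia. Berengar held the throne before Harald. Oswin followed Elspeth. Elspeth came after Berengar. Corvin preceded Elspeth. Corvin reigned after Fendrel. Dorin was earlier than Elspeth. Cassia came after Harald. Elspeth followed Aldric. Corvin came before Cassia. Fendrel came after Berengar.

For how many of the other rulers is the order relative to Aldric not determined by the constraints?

5

Forced after Aldric: Cassia, Elspeth, and Oswin.
That leaves Berengar, Corvin, Dorin, Fendrel, and Harald with no forced order relative to Aldric — 5.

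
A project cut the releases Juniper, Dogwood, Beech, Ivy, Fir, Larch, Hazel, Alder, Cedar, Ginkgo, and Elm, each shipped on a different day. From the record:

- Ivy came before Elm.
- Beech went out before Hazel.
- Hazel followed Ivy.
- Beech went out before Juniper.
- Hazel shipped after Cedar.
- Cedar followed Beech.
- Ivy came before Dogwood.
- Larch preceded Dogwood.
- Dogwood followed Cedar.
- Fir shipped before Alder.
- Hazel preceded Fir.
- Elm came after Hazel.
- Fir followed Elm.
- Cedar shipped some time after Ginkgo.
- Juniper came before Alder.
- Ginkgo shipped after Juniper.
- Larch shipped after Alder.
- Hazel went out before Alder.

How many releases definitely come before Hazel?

5

Directly stated before Hazel: Beech, Cedar, and Ivy.
Ginkgo reaches Hazel via Ginkgo → Cedar → Hazel.
Juniper reaches Hazel via Juniper → Ginkgo → Cedar → Hazel.
That's Beech, Cedar, Ginkgo, Ivy, and Juniper — 5 in all.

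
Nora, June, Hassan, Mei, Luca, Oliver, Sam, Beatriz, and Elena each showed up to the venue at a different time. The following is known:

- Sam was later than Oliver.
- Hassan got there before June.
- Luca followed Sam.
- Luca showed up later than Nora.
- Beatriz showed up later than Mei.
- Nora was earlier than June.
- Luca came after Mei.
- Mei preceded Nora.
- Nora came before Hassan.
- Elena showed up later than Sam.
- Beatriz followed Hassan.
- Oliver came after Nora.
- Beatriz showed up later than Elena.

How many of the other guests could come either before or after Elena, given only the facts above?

Forced before Elena: Mei, Nora, Oliver, and Sam; forced after Elena: Beatriz.
That leaves Hassan, June, and Luca with no forced order relative to Elena — 3.

3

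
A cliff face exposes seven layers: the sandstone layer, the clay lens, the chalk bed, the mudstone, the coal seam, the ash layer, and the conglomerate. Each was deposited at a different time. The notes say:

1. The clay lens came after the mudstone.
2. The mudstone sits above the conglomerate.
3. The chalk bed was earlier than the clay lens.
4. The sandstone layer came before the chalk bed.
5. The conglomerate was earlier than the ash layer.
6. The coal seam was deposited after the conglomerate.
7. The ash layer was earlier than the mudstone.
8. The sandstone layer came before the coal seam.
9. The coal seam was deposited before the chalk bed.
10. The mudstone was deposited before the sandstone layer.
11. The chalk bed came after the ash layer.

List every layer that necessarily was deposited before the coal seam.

Directly stated before the coal seam: the conglomerate and the sandstone layer.
The ash layer reaches the coal seam via the ash layer → the mudstone → the sandstone layer → the coal seam.
The mudstone reaches the coal seam via the mudstone → the sandstone layer → the coal seam.
No chain forces the clay lens (or any of the others) ahead of the coal seam.

the ash layer, the conglomerate, the mudstone, the sandstone layer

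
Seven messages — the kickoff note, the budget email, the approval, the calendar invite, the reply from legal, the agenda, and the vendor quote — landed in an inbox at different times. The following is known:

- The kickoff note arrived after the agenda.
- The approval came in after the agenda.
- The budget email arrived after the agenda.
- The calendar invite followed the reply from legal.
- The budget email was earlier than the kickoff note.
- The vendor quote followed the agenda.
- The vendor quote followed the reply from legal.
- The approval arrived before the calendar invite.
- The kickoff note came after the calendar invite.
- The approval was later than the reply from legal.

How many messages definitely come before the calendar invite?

Directly stated before the calendar invite: the approval and the reply from legal.
The agenda reaches the calendar invite via the agenda → the approval → the calendar invite.
That's the agenda, the approval, and the reply from legal — 3 in all.

3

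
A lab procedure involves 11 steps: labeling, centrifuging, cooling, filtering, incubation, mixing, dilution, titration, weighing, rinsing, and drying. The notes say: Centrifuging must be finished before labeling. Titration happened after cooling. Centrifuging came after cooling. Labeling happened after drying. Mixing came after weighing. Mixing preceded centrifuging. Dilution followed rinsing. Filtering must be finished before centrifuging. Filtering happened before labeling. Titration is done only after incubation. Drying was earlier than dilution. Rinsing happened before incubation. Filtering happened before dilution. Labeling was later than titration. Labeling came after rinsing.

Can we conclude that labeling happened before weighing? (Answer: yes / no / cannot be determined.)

no

Tracing the constraints gives weighing → mixing → centrifuging → labeling, so weighing must come before labeling.
That means labeling cannot be before weighing.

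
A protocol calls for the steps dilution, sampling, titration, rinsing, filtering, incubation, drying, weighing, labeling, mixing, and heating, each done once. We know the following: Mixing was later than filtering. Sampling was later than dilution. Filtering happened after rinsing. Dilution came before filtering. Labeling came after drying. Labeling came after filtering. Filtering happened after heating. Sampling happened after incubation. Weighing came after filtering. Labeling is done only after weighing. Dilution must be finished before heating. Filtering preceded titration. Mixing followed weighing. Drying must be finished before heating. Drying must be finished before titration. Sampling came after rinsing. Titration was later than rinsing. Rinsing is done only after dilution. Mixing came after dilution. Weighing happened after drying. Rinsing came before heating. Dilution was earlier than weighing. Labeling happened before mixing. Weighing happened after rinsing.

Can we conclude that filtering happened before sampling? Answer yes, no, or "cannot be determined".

cannot be determined

No chain of stated constraints runs from filtering to sampling, and none runs from sampling to filtering either.
So the relative order of filtering and sampling is not fixed by the given facts.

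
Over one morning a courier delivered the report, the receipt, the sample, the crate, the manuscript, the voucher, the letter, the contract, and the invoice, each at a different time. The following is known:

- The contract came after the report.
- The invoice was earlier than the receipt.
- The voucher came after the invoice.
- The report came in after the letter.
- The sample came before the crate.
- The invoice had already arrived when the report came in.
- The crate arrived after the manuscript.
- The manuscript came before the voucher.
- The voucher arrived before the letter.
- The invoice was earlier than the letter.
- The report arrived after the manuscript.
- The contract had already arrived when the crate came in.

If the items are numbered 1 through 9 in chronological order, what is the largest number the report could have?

7

The report must come before the contract and the crate — 2 items forced after it.
Everything else can be placed before the report in some valid order, so the report can sit as late as position 9 − 2 = 7.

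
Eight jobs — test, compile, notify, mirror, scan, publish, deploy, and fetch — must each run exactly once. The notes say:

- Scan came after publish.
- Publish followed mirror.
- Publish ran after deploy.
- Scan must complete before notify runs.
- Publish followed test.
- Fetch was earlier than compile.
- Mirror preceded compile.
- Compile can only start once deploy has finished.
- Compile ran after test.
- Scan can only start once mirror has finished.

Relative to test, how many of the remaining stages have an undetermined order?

Forced after test: compile, notify, publish, and scan.
That leaves deploy, fetch, and mirror with no forced order relative to test — 3.

3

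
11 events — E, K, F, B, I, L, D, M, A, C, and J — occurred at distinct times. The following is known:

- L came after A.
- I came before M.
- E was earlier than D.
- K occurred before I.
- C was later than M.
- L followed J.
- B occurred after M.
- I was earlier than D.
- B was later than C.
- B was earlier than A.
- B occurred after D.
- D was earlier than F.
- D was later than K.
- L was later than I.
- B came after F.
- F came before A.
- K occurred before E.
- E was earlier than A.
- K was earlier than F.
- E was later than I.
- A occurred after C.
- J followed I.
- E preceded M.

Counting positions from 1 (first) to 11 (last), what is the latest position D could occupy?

D must come before A, B, F, and L — 4 events forced after it.
Everything else can be placed before D in some valid order, so D can sit as late as position 11 − 4 = 7.

7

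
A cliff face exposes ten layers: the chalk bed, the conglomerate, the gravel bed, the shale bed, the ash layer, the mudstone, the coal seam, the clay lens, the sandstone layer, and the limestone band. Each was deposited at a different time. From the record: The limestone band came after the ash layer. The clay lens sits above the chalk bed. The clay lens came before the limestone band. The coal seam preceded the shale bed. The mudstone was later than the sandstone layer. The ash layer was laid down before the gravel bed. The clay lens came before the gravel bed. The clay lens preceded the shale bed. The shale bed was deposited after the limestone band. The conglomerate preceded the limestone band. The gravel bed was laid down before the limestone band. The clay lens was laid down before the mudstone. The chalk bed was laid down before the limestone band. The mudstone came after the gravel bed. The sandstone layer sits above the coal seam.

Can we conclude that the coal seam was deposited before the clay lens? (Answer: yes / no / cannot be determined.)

cannot be determined

No chain of stated constraints runs from the coal seam to the clay lens, and none runs from the clay lens to the coal seam either.
So the relative order of the coal seam and the clay lens is not fixed by the given facts.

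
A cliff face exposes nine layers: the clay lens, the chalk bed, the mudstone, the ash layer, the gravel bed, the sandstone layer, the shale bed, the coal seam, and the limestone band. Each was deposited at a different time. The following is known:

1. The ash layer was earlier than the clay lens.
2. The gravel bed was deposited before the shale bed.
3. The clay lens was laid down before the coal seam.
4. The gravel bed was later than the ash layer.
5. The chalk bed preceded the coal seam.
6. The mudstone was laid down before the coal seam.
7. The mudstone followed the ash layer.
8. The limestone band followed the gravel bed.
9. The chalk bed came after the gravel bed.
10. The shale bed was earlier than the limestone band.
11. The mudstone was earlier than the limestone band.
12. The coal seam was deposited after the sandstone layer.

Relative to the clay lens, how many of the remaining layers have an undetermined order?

6

Forced before the clay lens: the ash layer; forced after the clay lens: the coal seam.
That leaves the chalk bed, the gravel bed, the limestone band, the mudstone, the sandstone layer, and the shale bed with no forced order relative to the clay lens — 6.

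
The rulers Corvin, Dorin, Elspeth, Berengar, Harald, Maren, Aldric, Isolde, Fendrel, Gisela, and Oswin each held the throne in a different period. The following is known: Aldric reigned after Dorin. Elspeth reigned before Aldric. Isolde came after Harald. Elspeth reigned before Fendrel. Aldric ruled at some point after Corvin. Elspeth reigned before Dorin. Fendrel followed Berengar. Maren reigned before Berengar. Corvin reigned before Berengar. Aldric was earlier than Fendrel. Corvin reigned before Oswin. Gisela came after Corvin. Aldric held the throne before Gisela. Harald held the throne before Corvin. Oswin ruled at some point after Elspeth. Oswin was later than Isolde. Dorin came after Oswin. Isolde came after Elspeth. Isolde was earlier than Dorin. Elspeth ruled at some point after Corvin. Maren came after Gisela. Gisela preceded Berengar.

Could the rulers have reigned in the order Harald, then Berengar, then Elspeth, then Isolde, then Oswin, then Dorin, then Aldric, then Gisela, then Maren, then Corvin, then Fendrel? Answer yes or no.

no

The constraints require Corvin before Oswin, but in the proposed sequence Oswin appears ahead of Corvin. That one violation is enough.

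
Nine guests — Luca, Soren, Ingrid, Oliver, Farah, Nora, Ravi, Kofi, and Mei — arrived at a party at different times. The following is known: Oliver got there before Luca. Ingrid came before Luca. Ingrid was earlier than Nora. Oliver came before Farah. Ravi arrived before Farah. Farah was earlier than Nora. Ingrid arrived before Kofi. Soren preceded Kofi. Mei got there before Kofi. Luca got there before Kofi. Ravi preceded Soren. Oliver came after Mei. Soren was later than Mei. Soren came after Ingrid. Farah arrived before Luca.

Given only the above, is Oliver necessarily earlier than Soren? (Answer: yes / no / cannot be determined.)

No chain of stated constraints runs from Oliver to Soren, and none runs from Soren to Oliver either.
So the relative order of Oliver and Soren is not fixed by the given facts.

cannot be determined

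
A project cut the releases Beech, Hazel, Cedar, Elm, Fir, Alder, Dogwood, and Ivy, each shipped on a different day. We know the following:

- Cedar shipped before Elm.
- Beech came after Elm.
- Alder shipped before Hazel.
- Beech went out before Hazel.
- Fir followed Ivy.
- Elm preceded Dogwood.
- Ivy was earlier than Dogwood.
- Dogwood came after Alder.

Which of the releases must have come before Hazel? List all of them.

Directly stated before Hazel: Alder and Beech.
Cedar reaches Hazel via Cedar → Elm → Beech → Hazel.
Elm reaches Hazel via Elm → Beech → Hazel.

Alder, Beech, Cedar, Elm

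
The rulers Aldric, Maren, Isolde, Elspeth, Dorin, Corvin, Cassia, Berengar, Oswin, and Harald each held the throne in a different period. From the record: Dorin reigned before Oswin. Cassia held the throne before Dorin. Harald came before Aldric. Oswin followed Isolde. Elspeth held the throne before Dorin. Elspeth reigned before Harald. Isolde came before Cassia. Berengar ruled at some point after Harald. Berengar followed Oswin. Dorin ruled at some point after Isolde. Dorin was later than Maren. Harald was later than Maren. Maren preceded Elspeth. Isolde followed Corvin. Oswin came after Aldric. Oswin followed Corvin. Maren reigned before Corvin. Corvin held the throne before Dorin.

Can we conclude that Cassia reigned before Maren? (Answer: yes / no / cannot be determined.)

Tracing the constraints gives Maren → Corvin → Isolde → Cassia, so Maren must come before Cassia.
That means Cassia cannot be before Maren.

no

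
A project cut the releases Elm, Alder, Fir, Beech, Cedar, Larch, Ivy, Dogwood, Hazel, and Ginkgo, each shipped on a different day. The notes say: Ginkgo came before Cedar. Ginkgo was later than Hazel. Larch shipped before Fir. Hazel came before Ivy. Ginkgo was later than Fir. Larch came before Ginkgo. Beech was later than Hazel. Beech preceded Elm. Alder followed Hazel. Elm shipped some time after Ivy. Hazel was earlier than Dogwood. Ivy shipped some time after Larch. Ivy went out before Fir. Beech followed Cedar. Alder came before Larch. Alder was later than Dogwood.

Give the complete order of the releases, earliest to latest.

The constraints fix every adjacent pair, so only one ordering works:
Hazel → Dogwood → Alder → Larch → Ivy → Fir → Ginkgo → Cedar → Beech → Elm.

Hazel, Dogwood, Alder, Larch, Ivy, Fir, Ginkgo, Cedar, Beech, Elm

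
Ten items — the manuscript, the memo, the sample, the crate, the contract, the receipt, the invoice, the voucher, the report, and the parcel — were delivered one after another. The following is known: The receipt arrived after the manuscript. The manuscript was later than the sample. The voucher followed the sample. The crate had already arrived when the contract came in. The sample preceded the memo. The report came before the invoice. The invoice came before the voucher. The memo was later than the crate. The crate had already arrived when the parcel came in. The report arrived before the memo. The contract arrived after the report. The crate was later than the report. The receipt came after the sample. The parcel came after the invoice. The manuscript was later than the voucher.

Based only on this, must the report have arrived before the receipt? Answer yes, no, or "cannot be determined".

yes

Chain the constraints: the report → the invoice → the voucher → the manuscript → the receipt. Each link is directly stated, so the report comes before the receipt.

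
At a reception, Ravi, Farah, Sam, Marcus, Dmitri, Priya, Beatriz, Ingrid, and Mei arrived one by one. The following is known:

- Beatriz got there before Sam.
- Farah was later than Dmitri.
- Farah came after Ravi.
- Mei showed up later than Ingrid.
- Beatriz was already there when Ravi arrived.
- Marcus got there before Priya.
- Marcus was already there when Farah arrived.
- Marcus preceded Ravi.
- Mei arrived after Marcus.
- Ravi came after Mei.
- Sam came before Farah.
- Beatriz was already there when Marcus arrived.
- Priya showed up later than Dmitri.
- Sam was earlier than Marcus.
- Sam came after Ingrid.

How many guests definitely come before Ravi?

5

Directly stated before Ravi: Beatriz, Marcus, and Mei.
Ingrid reaches Ravi via Ingrid → Mei → Ravi.
Sam reaches Ravi via Sam → Marcus → Ravi.
No chain forces Priya (or any of the others) ahead of Ravi.
That's Beatriz, Ingrid, Marcus, Mei, and Sam — 5 in all.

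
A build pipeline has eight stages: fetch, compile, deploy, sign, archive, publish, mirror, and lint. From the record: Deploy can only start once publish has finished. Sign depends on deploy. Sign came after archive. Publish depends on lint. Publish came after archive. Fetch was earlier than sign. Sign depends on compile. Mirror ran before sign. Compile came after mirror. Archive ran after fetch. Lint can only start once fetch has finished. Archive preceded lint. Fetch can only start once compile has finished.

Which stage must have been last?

sign

Every other stage has a chain of constraints placing it before sign, so sign is last.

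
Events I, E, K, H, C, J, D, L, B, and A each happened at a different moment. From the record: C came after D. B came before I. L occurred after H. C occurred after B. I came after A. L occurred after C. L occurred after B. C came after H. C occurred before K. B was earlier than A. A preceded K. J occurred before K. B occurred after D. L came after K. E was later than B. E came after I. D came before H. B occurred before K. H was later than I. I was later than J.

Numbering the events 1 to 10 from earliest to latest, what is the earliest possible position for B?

2

D must come before B — 1 forced predecessor.
Nothing else is forced ahead of B, so its earliest slot is position 1 + 1 = 2.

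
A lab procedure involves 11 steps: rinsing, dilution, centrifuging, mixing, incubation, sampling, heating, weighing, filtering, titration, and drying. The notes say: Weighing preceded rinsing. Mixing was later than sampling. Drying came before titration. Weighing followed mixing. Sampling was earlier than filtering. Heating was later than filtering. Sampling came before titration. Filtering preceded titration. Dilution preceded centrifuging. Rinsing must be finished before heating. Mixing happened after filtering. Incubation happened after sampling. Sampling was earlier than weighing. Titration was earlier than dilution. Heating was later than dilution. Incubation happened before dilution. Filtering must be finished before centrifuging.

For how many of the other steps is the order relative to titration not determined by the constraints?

Forced before titration: drying, filtering, and sampling; forced after titration: centrifuging, dilution, and heating.
That leaves incubation, mixing, rinsing, and weighing with no forced order relative to titration — 4.

4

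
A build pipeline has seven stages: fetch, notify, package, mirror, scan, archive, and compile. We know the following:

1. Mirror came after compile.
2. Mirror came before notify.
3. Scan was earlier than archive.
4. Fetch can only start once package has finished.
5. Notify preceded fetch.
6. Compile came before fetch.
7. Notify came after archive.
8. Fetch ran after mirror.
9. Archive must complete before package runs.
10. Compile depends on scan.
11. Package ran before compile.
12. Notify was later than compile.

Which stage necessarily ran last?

fetch

Every other stage has a chain of constraints placing it before fetch, so fetch is last.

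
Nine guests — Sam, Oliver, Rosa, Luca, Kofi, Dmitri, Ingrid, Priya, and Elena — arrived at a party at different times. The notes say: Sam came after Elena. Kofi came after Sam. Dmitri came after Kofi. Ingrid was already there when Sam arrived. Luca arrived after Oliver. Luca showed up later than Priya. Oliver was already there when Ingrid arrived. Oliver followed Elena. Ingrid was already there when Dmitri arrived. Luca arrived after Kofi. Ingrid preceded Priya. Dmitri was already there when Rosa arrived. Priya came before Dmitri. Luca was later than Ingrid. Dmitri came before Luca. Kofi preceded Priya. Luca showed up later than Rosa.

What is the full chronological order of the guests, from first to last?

The constraints fix every adjacent pair, so only one ordering works:
Elena → Oliver → Ingrid → Sam → Kofi → Priya → Dmitri → Rosa → Luca.

Elena, Oliver, Ingrid, Sam, Kofi, Priya, Dmitri, Rosa, Luca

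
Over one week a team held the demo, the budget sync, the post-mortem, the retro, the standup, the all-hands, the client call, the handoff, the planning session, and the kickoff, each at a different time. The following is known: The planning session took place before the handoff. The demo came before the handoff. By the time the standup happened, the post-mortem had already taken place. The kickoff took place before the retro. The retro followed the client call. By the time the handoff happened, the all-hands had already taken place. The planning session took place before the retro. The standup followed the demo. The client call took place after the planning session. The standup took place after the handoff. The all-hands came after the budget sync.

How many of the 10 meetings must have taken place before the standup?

6

Directly stated before the standup: the demo, the handoff, and the post-mortem.
The all-hands reaches the standup via the all-hands → the handoff → the standup.
The budget sync reaches the standup via the budget sync → the all-hands → the handoff → the standup.
The planning session reaches the standup via the planning session → the handoff → the standup.
That's the all-hands, the budget sync, the demo, the handoff, the planning session, and the post-mortem — 6 in all.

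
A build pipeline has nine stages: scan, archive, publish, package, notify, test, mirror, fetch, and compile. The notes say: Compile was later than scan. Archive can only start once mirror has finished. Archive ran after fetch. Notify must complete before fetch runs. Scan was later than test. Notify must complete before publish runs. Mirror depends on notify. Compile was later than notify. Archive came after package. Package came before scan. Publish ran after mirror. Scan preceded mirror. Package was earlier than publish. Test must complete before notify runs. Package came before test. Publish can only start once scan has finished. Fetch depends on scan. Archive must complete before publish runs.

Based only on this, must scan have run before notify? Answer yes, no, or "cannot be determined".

No chain of stated constraints runs from scan to notify, and none runs from notify to scan either.
So the relative order of scan and notify is not fixed by the given facts.

cannot be determined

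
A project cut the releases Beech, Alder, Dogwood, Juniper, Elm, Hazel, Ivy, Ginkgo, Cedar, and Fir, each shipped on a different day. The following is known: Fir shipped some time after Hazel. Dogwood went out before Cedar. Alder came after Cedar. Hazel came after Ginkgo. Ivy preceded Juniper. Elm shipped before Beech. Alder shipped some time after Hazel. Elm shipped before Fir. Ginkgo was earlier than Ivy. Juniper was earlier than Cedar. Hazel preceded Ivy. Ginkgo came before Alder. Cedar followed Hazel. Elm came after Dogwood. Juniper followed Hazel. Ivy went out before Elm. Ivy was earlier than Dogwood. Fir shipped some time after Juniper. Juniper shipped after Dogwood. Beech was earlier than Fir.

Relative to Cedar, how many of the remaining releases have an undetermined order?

3

Forced before Cedar: Dogwood, Ginkgo, Hazel, Ivy, and Juniper; forced after Cedar: Alder.
That leaves Beech, Elm, and Fir with no forced order relative to Cedar — 3.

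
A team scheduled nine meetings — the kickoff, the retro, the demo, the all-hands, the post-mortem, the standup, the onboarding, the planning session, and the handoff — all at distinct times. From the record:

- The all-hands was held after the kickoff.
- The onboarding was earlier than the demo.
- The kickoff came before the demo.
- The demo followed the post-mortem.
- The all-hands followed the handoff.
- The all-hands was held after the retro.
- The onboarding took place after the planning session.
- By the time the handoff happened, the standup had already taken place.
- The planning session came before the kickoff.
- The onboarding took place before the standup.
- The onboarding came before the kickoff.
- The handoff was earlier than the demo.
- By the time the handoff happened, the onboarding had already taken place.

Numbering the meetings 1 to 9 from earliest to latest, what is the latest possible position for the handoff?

7

The handoff must come before the all-hands and the demo — 2 meetings forced after it.
Everything else can be placed before the handoff in some valid order, so the handoff can sit as late as position 9 − 2 = 7.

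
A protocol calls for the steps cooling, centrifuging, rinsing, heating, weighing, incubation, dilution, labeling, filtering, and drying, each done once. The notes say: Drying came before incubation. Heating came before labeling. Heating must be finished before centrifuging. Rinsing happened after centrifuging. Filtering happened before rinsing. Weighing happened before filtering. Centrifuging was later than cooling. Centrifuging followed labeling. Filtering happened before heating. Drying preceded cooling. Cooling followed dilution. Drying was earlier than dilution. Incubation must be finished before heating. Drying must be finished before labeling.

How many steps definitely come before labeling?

Directly stated before labeling: drying and heating.
Filtering reaches labeling via filtering → heating → labeling.
Incubation reaches labeling via incubation → heating → labeling.
Weighing reaches labeling via weighing → filtering → heating → labeling.
No chain forces dilution (or any of the others) ahead of labeling.
That's drying, filtering, heating, incubation, and weighing — 5 in all.

5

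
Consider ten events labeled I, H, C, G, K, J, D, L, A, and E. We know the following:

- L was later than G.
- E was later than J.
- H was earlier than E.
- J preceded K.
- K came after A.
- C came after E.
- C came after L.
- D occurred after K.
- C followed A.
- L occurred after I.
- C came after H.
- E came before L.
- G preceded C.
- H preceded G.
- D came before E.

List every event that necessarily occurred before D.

A, J, K

Directly stated before D: K.
A reaches D via A → K → D.
J reaches D via J → K → D.
No chain forces G (or any of the others) ahead of D.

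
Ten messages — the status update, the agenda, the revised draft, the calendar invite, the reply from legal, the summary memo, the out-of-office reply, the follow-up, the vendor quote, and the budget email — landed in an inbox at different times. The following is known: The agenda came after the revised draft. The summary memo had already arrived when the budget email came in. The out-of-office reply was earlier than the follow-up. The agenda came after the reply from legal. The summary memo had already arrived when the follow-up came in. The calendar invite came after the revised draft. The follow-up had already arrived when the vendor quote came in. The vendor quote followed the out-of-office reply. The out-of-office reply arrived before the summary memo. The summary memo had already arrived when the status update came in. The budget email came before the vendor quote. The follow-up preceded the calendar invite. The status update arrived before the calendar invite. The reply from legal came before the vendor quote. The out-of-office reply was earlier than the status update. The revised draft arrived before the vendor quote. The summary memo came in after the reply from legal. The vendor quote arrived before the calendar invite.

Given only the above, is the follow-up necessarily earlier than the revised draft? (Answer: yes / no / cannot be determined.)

No chain of stated constraints runs from the follow-up to the revised draft, and none runs from the revised draft to the follow-up either.
So the relative order of the follow-up and the revised draft is not fixed by the given facts.

cannot be determined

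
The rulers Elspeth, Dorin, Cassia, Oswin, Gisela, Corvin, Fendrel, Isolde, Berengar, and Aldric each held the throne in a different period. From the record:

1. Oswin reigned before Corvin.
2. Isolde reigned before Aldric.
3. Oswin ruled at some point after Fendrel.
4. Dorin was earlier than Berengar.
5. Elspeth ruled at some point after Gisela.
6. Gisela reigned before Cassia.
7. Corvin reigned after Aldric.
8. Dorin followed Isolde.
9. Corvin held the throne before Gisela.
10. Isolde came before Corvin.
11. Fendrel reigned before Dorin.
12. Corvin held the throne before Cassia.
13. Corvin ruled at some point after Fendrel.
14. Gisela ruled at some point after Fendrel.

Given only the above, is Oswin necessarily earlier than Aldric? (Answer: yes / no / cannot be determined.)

No chain of stated constraints runs from Oswin to Aldric, and none runs from Aldric to Oswin either.
So the relative order of Oswin and Aldric is not fixed by the given facts.

cannot be determined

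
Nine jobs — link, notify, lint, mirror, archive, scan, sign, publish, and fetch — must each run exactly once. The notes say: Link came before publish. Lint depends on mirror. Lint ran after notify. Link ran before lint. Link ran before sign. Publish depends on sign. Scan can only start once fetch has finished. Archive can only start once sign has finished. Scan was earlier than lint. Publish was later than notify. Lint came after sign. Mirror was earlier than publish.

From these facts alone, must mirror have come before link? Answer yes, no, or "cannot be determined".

cannot be determined

No chain of stated constraints runs from mirror to link, and none runs from link to mirror either.
So the relative order of mirror and link is not fixed by the given facts.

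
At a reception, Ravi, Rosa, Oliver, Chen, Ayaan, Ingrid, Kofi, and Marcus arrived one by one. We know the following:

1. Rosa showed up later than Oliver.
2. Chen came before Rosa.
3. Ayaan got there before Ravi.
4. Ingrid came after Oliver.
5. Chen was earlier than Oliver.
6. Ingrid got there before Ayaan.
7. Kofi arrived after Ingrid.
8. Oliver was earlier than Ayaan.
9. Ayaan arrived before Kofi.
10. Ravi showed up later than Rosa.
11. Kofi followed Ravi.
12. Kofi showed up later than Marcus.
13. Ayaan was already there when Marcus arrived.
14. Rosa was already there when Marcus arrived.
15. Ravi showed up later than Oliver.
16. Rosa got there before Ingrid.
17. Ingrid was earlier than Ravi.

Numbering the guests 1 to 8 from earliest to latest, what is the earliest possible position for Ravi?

6

Ayaan, Chen, Ingrid, Oliver, and Rosa must all come before Ravi — 5 forced predecessors.
Nothing else is forced ahead of Ravi, so their earliest slot is position 5 + 1 = 6.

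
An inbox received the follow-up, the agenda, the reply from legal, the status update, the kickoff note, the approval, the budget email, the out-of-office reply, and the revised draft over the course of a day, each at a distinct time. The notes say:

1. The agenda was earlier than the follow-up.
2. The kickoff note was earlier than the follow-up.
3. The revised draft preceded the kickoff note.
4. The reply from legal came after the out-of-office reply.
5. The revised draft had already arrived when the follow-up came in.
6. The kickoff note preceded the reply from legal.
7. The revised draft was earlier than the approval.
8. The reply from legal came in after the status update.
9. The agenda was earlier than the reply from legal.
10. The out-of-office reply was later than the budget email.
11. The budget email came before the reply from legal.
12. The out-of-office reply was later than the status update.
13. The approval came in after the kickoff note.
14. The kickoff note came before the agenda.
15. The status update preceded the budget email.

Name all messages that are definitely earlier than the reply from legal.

the agenda, the budget email, the kickoff note, the out-of-office reply, the revised draft, the status update

Directly stated before the reply from legal: the agenda, the budget email, the kickoff note, the out-of-office reply, and the status update.
The revised draft reaches the reply from legal via the revised draft → the kickoff note → the reply from legal.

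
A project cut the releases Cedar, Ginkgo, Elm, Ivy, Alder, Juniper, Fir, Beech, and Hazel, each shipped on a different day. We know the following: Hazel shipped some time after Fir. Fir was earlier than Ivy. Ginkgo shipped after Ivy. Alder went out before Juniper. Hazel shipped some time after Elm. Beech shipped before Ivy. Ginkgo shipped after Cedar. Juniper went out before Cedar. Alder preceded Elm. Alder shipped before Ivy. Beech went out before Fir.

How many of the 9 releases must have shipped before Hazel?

4

Directly stated before Hazel: Elm and Fir.
Alder reaches Hazel via Alder → Elm → Hazel.
Beech reaches Hazel via Beech → Fir → Hazel.
That's Alder, Beech, Elm, and Fir — 4 in all.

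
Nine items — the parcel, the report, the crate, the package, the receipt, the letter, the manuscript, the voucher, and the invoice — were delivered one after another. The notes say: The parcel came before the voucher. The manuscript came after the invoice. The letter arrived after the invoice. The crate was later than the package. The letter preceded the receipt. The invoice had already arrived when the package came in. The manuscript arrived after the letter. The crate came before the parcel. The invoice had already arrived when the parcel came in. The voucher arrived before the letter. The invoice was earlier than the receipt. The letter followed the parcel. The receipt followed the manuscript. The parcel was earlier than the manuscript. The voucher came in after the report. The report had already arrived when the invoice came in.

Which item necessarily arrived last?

Every other item has a chain of constraints placing it before the receipt, so the receipt is last.

the receipt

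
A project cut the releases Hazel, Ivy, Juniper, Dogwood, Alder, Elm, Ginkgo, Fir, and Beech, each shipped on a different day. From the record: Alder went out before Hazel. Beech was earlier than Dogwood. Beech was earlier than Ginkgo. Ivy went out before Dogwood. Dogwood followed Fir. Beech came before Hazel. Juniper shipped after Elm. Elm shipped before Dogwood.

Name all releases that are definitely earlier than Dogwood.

Beech, Elm, Fir, Ivy

Directly stated before Dogwood: Beech, Elm, Fir, and Ivy.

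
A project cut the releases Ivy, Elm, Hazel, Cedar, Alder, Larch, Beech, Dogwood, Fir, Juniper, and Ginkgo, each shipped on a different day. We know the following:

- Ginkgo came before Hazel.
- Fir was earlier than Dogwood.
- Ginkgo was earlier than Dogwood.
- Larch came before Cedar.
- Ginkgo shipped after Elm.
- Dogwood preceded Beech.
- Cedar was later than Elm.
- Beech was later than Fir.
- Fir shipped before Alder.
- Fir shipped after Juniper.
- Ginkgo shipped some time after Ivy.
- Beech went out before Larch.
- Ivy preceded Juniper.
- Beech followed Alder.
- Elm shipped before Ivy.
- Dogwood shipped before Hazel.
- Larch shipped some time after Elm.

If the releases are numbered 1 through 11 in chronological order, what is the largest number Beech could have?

9

Beech must come before Cedar and Larch — 2 releases forced after it.
Everything else can be placed before Beech in some valid order, so Beech can sit as late as position 11 − 2 = 9.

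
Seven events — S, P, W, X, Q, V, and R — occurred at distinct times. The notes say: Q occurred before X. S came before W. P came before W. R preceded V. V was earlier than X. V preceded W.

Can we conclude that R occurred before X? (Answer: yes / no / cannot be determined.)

Chain the constraints: R → V → X. Each link is directly stated, so R comes before X.

yes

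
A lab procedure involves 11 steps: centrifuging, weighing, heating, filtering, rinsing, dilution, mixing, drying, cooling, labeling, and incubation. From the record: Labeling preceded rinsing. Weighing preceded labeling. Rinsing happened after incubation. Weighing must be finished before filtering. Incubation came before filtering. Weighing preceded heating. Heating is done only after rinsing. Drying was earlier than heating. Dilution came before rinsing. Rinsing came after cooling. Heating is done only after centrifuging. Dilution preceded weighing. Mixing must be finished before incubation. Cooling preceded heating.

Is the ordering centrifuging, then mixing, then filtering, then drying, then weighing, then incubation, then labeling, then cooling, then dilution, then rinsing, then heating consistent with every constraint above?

The constraints require incubation before filtering, but in the proposed sequence filtering appears ahead of incubation. That one violation is enough.

no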